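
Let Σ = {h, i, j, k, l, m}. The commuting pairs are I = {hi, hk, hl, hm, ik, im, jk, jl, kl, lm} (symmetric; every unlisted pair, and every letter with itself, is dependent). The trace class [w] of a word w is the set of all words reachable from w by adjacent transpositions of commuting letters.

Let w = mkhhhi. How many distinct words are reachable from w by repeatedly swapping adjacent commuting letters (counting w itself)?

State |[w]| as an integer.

0(m) covers ∅
1(k) covers 0:m
2(h) covers ∅
3(h) covers 2:h
4(h) covers 3:h
5(i) covers ∅
floor of heap: 0:m, 2:h, 5:i
completions by unplaced set U, small U first (add the entries for U minus each lowest piece of U):
  |U|=1: {1}:1  {4}:1  {5}:1
  |U|=2: {0,1}:1  {1,4}:2  {1,5}:2  {3,4}:1  {4,5}:2
  |U|=3: {0,1,4}:3  {0,1,5}:3  {1,3,4}:3  {1,4,5}:6  {2,3,4}:1  {3,4,5}:3
  |U|=4: {0,1,3,4}:6  {0,1,4,5}:12  {1,2,3,4}:4  {1,3,4,5}:12  {2,3,4,5}:4
  start at 0(m): 20
  start at 2(h): 30
  start at 5(i): 10
sum over floor = 60

60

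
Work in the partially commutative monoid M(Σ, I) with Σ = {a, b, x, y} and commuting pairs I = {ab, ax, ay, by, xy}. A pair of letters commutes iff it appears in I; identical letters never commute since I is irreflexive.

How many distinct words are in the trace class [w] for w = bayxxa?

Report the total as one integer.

60

0(b) covers ∅
1(a) covers ∅
2(y) covers ∅
3(x) covers 0:b
4(x) covers 3:x
5(a) covers 1:a
floor of heap: 0:b, 1:a, 2:y
completions by unplaced set U, small U first (add the entries for U minus each lowest piece of U):
  |U|=1: {2}:1  {4}:1  {5}:1
  |U|=2: {1,5}:1  {2,4}:2  {2,5}:2  {3,4}:1  {4,5}:2
  |U|=3: {0,3,4}:1  {1,2,5}:3  {1,4,5}:3  {2,3,4}:3  {2,4,5}:6  {3,4,5}:3
  |U|=4: {0,2,3,4}:4  {0,3,4,5}:4  {1,2,4,5}:12  {1,3,4,5}:6  {2,3,4,5}:12
  start at 0(b): 30
  start at 1(a): 20
  start at 2(y): 10
sum over floor = 60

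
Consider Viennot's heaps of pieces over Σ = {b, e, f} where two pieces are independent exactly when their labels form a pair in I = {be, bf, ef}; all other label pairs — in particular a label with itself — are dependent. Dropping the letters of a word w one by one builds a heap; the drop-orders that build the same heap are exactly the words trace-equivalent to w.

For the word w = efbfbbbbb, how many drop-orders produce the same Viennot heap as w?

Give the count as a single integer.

0(e) covers ∅
1(f) covers ∅
2(b) covers ∅
3(f) covers 1:f
4(b) covers 2:b
5(b) covers 4:b
6(b) covers 5:b
7(b) covers 6:b
8(b) covers 7:b
floor of heap: 0:e, 1:f, 2:b
completions by unplaced set U, small U first (add the entries for U minus each lowest piece of U):
  |U|=1: {0}:1  {3}:1  {8}:1
  |U|=2: {0,3}:2  {0,8}:2  {1,3}:1  {3,8}:2  {7,8}:1
  |U|=3: {0,1,3}:3  {0,3,8}:6  {0,7,8}:3  {1,3,8}:3  {3,7,8}:3  {6,7,8}:1
  |U|=4: {0,1,3,8}:12  {0,3,7,8}:12  {0,6,7,8}:4  {1,3,7,8}:6  {3,6,7,8}:4  {5,6,7,8}:1
  |U|=5: {0,1,3,7,8}:30  {0,3,6,7,8}:20  {0,5,6,7,8}:5  {1,3,6,7,8}:10  {3,5,6,7,8}:5  {4,5,6,7,8}:1
  |U|=6: {0,1,3,6,7,8}:60  {0,3,5,6,7,8}:30  {0,4,5,6,7,8}:6  {1,3,5,6,7,8}:15  {2,4,5,6,7,8}:1  {3,4,5,6,7,8}:6
  |U|=7: {0,1,3,5,6,7,8}:105  {0,2,4,5,6,7,8}:7  {0,3,4,5,6,7,8}:42  {1,3,4,5,6,7,8}:21  {2,3,4,5,6,7,8}:7
  start at 0(e): 28
  start at 1(f): 56
  start at 2(b): 168
sum over floor = 252

252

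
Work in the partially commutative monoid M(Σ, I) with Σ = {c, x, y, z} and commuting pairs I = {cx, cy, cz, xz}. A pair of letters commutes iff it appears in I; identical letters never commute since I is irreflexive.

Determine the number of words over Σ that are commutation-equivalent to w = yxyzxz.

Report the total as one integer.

piece 0:y — minimal
piece 1:x rests on {0:y}
piece 2:y rests on {1:x}
piece 3:z rests on {2:y}
piece 4:x rests on {2:y}
piece 5:z rests on {3:z}
minimal pieces: {0:y}
ways to finish when only these pieces remain (= sum over removing one remaining piece with nothing left below it):
  1 left: {4}→1  {5}→1
  2 left: {3,5}→1  {4,5}→2
  3 left: {3,4,5}→3
  4 left: {2,3,4,5}→3
  placing 0:y first → 3 extensions

3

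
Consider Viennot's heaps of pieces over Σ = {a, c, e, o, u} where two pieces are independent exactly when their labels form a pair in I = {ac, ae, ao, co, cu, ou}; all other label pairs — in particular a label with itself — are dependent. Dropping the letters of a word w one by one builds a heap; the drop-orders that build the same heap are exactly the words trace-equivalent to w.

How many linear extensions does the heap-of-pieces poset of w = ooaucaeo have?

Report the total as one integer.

0(o) covers ∅
1(o) covers 0:o
2(a) covers ∅
3(u) covers 2:a
4(c) covers ∅
5(a) covers 3:u
6(e) covers 1:o, 3:u, 4:c
7(o) covers 6:e
floor of heap: 0:o, 2:a, 4:c
completions by unplaced set U, small U first (add the entries for U minus each lowest piece of U):
  |U|=1: {5}:1  {7}:1
  |U|=2: {5,7}:2  {6,7}:1
  |U|=3: {1,6,7}:1  {4,6,7}:1  {5,6,7}:3
  |U|=4: {0,1,6,7}:1  {1,4,6,7}:2  {1,5,6,7}:4  {3,5,6,7}:3  {4,5,6,7}:4
  |U|=5: {0,1,4,6,7}:3  {0,1,5,6,7}:5  {1,3,5,6,7}:7  {1,4,5,6,7}:10  {2,3,5,6,7}:3  {3,4,5,6,7}:7
  |U|=6: {0,1,3,5,6,7}:12  {0,1,4,5,6,7}:18  {1,2,3,5,6,7}:10  {1,3,4,5,6,7}:24  {2,3,4,5,6,7}:10
  start at 0(o): 44
  start at 2(a): 54
  start at 4(c): 22
sum over floor = 120

120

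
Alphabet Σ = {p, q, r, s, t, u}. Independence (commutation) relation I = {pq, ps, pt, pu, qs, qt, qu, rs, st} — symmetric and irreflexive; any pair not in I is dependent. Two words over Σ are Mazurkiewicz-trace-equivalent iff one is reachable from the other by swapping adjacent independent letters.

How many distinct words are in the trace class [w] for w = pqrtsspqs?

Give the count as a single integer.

#0=p has no predecessor
#1=q has no predecessor
#2=r depends on [0:p, 1:q]
#3=t depends on [2:r]
#4=s has no predecessor
#5=s depends on [4:s]
#6=p depends on [2:r]
#7=q depends on [2:r]
#8=s depends on [5:s]
sources: [0:p, 1:q, 4:s]
N(rest) = Σ N(rest − s) over sources s of rest; N(one piece) = 1:
  size 1 → [3]=1  [6]=1  [7]=1  [8]=1
  size 2 → [3,6]=2  [3,7]=2  [3,8]=2  [5,8]=1  [6,7]=2  [6,8]=2  [7,8]=2
  size 3 → [3,5,8]=3  [3,6,7]=6  [3,6,8]=6  [3,7,8]=6  [4,5,8]=1  [5,6,8]=3  [5,7,8]=3  [6,7,8]=6
  size 4 → [2,3,6,7]=6  [3,4,5,8]=4  [3,5,6,8]=12  [3,5,7,8]=12  [3,6,7,8]=24  [4,5,6,8]=4  [4,5,7,8]=4  [5,6,7,8]=12
  size 5 → [0,2,3,6,7]=6  [1,2,3,6,7]=6  [2,3,6,7,8]=30  [3,4,5,6,8]=20  [3,4,5,7,8]=20  [3,5,6,7,8]=60  [4,5,6,7,8]=20
  size 6 → [0,1,2,3,6,7]=12  [0,2,3,6,7,8]=36  [1,2,3,6,7,8]=36  [2,3,5,6,7,8]=90  [3,4,5,6,7,8]=120
  size 7 → [0,1,2,3,6,7,8]=84  [0,2,3,5,6,7,8]=126  [1,2,3,5,6,7,8]=126  [2,3,4,5,6,7,8]=210
  first=0(p) contributes 336
  first=1(q) contributes 336
  first=4(s) contributes 336
|[w]| = 1008

1008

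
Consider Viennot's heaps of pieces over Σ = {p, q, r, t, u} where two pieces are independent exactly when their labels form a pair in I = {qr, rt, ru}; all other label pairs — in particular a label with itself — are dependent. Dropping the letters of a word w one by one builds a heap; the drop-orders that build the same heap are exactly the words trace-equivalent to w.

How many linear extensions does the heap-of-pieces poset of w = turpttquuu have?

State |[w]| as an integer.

3

drop 0:t onto floor
drop 1:u onto {0:t}
drop 2:r onto floor
drop 3:p onto {1:u, 2:r}
drop 4:t onto {3:p}
drop 5:t onto {4:t}
drop 6:q onto {5:t}
drop 7:u onto {6:q}
drop 8:u onto {7:u}
drop 9:u onto {8:u}
ground layer = {0:t, 2:r}
drop-orders for the pieces not yet dropped (sum over which currently-grounded one goes next):
  1 to go: {9} 1
  2 to go: {8,9} 1
  3 to go: {7,8,9} 1
  4 to go: {6,7,8,9} 1
  5 to go: {5,6,7,8,9} 1
  6 to go: {4,5,6,7,8,9} 1
  7 to go: {3,4,5,6,7,8,9} 1
  8 to go: {1,3,4,5,6,7,8,9} 1  {2,3,4,5,6,7,8,9} 1
  if 0:t drops first: 2 orders
  if 2:r drops first: 1 orders
heap linearizations: 3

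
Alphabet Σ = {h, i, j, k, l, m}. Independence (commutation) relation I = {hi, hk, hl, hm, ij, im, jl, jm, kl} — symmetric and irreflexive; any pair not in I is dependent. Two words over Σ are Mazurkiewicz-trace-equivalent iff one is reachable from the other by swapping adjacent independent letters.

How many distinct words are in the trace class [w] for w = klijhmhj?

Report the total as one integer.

100

#0=k has no predecessor
#1=l has no predecessor
#2=i depends on [0:k, 1:l]
#3=j depends on [0:k]
#4=h depends on [3:j]
#5=m depends on [0:k, 1:l]
#6=h depends on [4:h]
#7=j depends on [6:h]
sources: [0:k, 1:l]
N(rest) = Σ N(rest − s) over sources s of rest; N(one piece) = 1:
  size 1 → [2]=1  [5]=1  [7]=1
  size 2 → [2,5]=2  [2,7]=2  [5,7]=2  [6,7]=1
  size 3 → [1,2,5]=2  [2,5,7]=6  [2,6,7]=3  [4,6,7]=1  [5,6,7]=3
  size 4 → [1,2,5,7]=8  [2,4,6,7]=4  [2,5,6,7]=12  [3,4,6,7]=1  [4,5,6,7]=4
  size 5 → [1,2,5,6,7]=20  [2,3,4,6,7]=5  [2,4,5,6,7]=20  [3,4,5,6,7]=5
  size 6 → [1,2,4,5,6,7]=40  [2,3,4,5,6,7]=30
  first=0(k) contributes 70
  first=1(l) contributes 30
|[w]| = 100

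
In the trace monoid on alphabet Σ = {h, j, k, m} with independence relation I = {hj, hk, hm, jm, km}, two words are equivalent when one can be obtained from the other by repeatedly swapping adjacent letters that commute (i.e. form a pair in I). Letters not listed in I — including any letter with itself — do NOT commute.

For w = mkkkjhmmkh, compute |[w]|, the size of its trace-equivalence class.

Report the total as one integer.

drop 0:m onto floor
drop 1:k onto floor
drop 2:k onto {1:k}
drop 3:k onto {2:k}
drop 4:j onto {3:k}
drop 5:h onto floor
drop 6:m onto {0:m}
drop 7:m onto {6:m}
drop 8:k onto {4:j}
drop 9:h onto {5:h}
ground layer = {0:m, 1:k, 5:h}
drop-orders for the pieces not yet dropped (sum over which currently-grounded one goes next):
  1 to go: {7} 1  {8} 1  {9} 1
  2 to go: {4,8} 1  {5,9} 1  {6,7} 1  {7,8} 2  {7,9} 2  {8,9} 2
  3 to go: {0,6,7} 1  {3,4,8} 1  {4,7,8} 3  {4,8,9} 3  {5,7,9} 3  {5,8,9} 3  {6,7,8} 3  {6,7,9} 3  {7,8,9} 6
  4 to go: {0,6,7,8} 4  {0,6,7,9} 4  {2,3,4,8} 1  {3,4,7,8} 4  {3,4,8,9} 4  {4,5,8,9} 6  {4,6,7,8} 6  {4,7,8,9} 12  {5,6,7,9} 6  {5,7,8,9} 12  {6,7,8,9} 12
  5 to go: {0,4,6,7,8} 10  {0,5,6,7,9} 10  {0,6,7,8,9} 20  {1,2,3,4,8} 1  {2,3,4,7,8} 5  {2,3,4,8,9} 5  {3,4,5,8,9} 10  {3,4,6,7,8} 10  {3,4,7,8,9} 20  {4,5,7,8,9} 30  {4,6,7,8,9} 30  {5,6,7,8,9} 30
  6 to go: {0,3,4,6,7,8} 20  {0,4,6,7,8,9} 60  {0,5,6,7,8,9} 60  {1,2,3,4,7,8} 6  {1,2,3,4,8,9} 6  {2,3,4,5,8,9} 15  {2,3,4,6,7,8} 15  {2,3,4,7,8,9} 30  {3,4,5,7,8,9} 60  {3,4,6,7,8,9} 60  {4,5,6,7,8,9} 90
  7 to go: {0,2,3,4,6,7,8} 35  {0,3,4,6,7,8,9} 140  {0,4,5,6,7,8,9} 210  {1,2,3,4,5,8,9} 21  {1,2,3,4,6,7,8} 21  {1,2,3,4,7,8,9} 42  {2,3,4,5,7,8,9} 105  {2,3,4,6,7,8,9} 105  {3,4,5,6,7,8,9} 210
  8 to go: {0,1,2,3,4,6,7,8} 56  {0,2,3,4,6,7,8,9} 280  {0,3,4,5,6,7,8,9} 560  {1,2,3,4,5,7,8,9} 168  {1,2,3,4,6,7,8,9} 168  {2,3,4,5,6,7,8,9} 420
  if 0:m drops first: 756 orders
  if 1:k drops first: 1260 orders
  if 5:h drops first: 504 orders
heap linearizations: 2520

2520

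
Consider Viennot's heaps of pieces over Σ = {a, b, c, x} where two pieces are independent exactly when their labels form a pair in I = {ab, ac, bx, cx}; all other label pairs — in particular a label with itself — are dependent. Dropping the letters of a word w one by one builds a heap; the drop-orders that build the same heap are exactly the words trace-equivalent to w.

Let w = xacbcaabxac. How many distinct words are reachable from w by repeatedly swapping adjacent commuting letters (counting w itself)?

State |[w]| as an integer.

462

0(x) covers ∅
1(a) covers 0:x
2(c) covers ∅
3(b) covers 2:c
4(c) covers 3:b
5(a) covers 1:a
6(a) covers 5:a
7(b) covers 4:c
8(x) covers 6:a
9(a) covers 8:x
10(c) covers 7:b
floor of heap: 0:x, 2:c
completions by unplaced set U, small U first (add the entries for U minus each lowest piece of U):
  |U|=1: {9}:1  {10}:1
  |U|=2: {7,10}:1  {8,9}:1  {9,10}:2
  |U|=3: {4,7,10}:1  {6,8,9}:1  {7,9,10}:3  {8,9,10}:3
  |U|=4: {3,4,7,10}:1  {4,7,9,10}:4  {5,6,8,9}:1  {6,8,9,10}:4  {7,8,9,10}:6
  |U|=5: {1,5,6,8,9}:1  {2,3,4,7,10}:1  {3,4,7,9,10}:5  {4,7,8,9,10}:10  {5,6,8,9,10}:5  {6,7,8,9,10}:10
  |U|=6: {0,1,5,6,8,9}:1  {1,5,6,8,9,10}:6  {2,3,4,7,9,10}:6  {3,4,7,8,9,10}:15  {4,6,7,8,9,10}:20  {5,6,7,8,9,10}:15
  |U|=7: {0,1,5,6,8,9,10}:7  {1,5,6,7,8,9,10}:21  {2,3,4,7,8,9,10}:21  {3,4,6,7,8,9,10}:35  {4,5,6,7,8,9,10}:35
  |U|=8: {0,1,5,6,7,8,9,10}:28  {1,4,5,6,7,8,9,10}:56  {2,3,4,6,7,8,9,10}:56  {3,4,5,6,7,8,9,10}:70
  |U|=9: {0,1,4,5,6,7,8,9,10}:84  {1,3,4,5,6,7,8,9,10}:126  {2,3,4,5,6,7,8,9,10}:126
  start at 0(x): 252
  start at 2(c): 210
sum over floor = 462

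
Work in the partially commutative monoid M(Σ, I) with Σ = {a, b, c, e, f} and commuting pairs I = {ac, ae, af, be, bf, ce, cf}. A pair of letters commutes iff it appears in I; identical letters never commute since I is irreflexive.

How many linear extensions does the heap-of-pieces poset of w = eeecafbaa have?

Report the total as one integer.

252

#0=e has no predecessor
#1=e depends on [0:e]
#2=e depends on [1:e]
#3=c has no predecessor
#4=a has no predecessor
#5=f depends on [2:e]
#6=b depends on [3:c, 4:a]
#7=a depends on [6:b]
#8=a depends on [7:a]
sources: [0:e, 3:c, 4:a]
N(rest) = Σ N(rest − s) over sources s of rest; N(one piece) = 1:
  size 1 → [5]=1  [8]=1
  size 2 → [2,5]=1  [5,8]=2  [7,8]=1
  size 3 → [1,2,5]=1  [2,5,8]=3  [5,7,8]=3  [6,7,8]=1
  size 4 → [0,1,2,5]=1  [1,2,5,8]=4  [2,5,7,8]=6  [3,6,7,8]=1  [4,6,7,8]=1  [5,6,7,8]=4
  size 5 → [0,1,2,5,8]=5  [1,2,5,7,8]=10  [2,5,6,7,8]=10  [3,4,6,7,8]=2  [3,5,6,7,8]=5  [4,5,6,7,8]=5
  size 6 → [0,1,2,5,7,8]=15  [1,2,5,6,7,8]=20  [2,3,5,6,7,8]=15  [2,4,5,6,7,8]=15  [3,4,5,6,7,8]=12
  size 7 → [0,1,2,5,6,7,8]=35  [1,2,3,5,6,7,8]=35  [1,2,4,5,6,7,8]=35  [2,3,4,5,6,7,8]=42
  first=0(e) contributes 112
  first=3(c) contributes 70
  first=4(a) contributes 70
|[w]| = 252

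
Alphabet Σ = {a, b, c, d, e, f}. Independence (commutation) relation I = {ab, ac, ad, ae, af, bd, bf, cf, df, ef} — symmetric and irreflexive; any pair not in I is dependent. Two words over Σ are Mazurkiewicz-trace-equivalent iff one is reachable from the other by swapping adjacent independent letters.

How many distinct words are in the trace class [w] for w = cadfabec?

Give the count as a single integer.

336

piece 0:c — minimal
piece 1:a — minimal
piece 2:d rests on {0:c}
piece 3:f — minimal
piece 4:a rests on {1:a}
piece 5:b rests on {0:c}
piece 6:e rests on {2:d, 5:b}
piece 7:c rests on {6:e}
minimal pieces: {0:c, 1:a, 3:f}
ways to finish when only these pieces remain (= sum over removing one remaining piece with nothing left below it):
  1 left: {3}→1  {4}→1  {7}→1
  2 left: {1,4}→1  {3,4}→2  {3,7}→2  {4,7}→2  {6,7}→1
  3 left: {1,3,4}→3  {1,4,7}→3  {2,6,7}→1  {3,4,7}→6  {3,6,7}→3  {4,6,7}→3  {5,6,7}→1
  4 left: {1,3,4,7}→12  {1,4,6,7}→6  {2,3,6,7}→4  {2,4,6,7}→4  {2,5,6,7}→2  {3,4,6,7}→12  {3,5,6,7}→4  {4,5,6,7}→4
  5 left: {0,2,5,6,7}→2  {1,2,4,6,7}→10  {1,3,4,6,7}→30  {1,4,5,6,7}→10  {2,3,4,6,7}→20  {2,3,5,6,7}→10  {2,4,5,6,7}→10  {3,4,5,6,7}→20
  6 left: {0,2,3,5,6,7}→12  {0,2,4,5,6,7}→12  {1,2,3,4,6,7}→60  {1,2,4,5,6,7}→30  {1,3,4,5,6,7}→60  {2,3,4,5,6,7}→60
  placing 0:c first → 210 extensions
  placing 1:a first → 84 extensions
  placing 3:f first → 42 extensions
total linear extensions = 336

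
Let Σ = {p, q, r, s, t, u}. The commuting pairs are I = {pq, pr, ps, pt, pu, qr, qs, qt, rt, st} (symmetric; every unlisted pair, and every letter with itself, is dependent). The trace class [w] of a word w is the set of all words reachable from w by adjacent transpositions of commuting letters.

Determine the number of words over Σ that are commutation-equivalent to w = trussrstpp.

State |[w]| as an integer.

#0=t has no predecessor
#1=r has no predecessor
#2=u depends on [0:t, 1:r]
#3=s depends on [2:u]
#4=s depends on [3:s]
#5=r depends on [4:s]
#6=s depends on [5:r]
#7=t depends on [2:u]
#8=p has no predecessor
#9=p depends on [8:p]
sources: [0:t, 1:r, 8:p]
N(rest) = Σ N(rest − s) over sources s of rest; N(one piece) = 1:
  size 1 → [6]=1  [7]=1  [9]=1
  size 2 → [5,6]=1  [6,7]=2  [6,9]=2  [7,9]=2  [8,9]=1
  size 3 → [4,5,6]=1  [5,6,7]=3  [5,6,9]=3  [6,7,9]=6  [6,8,9]=3  [7,8,9]=3
  size 4 → [3,4,5,6]=1  [4,5,6,7]=4  [4,5,6,9]=4  [5,6,7,9]=12  [5,6,8,9]=6  [6,7,8,9]=12
  size 5 → [3,4,5,6,7]=5  [3,4,5,6,9]=5  [4,5,6,7,9]=20  [4,5,6,8,9]=10  [5,6,7,8,9]=30
  size 6 → [2,3,4,5,6,7]=5  [3,4,5,6,7,9]=30  [3,4,5,6,8,9]=15  [4,5,6,7,8,9]=60
  size 7 → [0,2,3,4,5,6,7]=5  [1,2,3,4,5,6,7]=5  [2,3,4,5,6,7,9]=35  [3,4,5,6,7,8,9]=105
  size 8 → [0,1,2,3,4,5,6,7]=10  [0,2,3,4,5,6,7,9]=40  [1,2,3,4,5,6,7,9]=40  [2,3,4,5,6,7,8,9]=140
  first=0(t) contributes 180
  first=1(r) contributes 180
  first=8(p) contributes 90
|[w]| = 450

450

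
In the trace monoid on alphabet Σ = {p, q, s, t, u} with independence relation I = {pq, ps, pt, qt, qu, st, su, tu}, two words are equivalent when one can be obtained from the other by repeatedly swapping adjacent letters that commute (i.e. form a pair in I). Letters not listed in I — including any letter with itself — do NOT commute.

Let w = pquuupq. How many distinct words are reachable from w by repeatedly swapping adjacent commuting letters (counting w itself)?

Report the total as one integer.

21

#0=p has no predecessor
#1=q has no predecessor
#2=u depends on [0:p]
#3=u depends on [2:u]
#4=u depends on [3:u]
#5=p depends on [4:u]
#6=q depends on [1:q]
sources: [0:p, 1:q]
N(rest) = Σ N(rest − s) over sources s of rest; N(one piece) = 1:
  size 1 → [5]=1  [6]=1
  size 2 → [1,6]=1  [4,5]=1  [5,6]=2
  size 3 → [1,5,6]=3  [3,4,5]=1  [4,5,6]=3
  size 4 → [1,4,5,6]=6  [2,3,4,5]=1  [3,4,5,6]=4
  size 5 → [0,2,3,4,5]=1  [1,3,4,5,6]=10  [2,3,4,5,6]=5
  first=0(p) contributes 15
  first=1(q) contributes 6
|[w]| = 21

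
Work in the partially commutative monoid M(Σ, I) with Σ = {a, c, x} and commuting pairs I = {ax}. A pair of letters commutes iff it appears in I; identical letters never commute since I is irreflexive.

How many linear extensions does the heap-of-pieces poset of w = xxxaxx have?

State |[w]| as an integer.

0(x) covers ∅
1(x) covers 0:x
2(x) covers 1:x
3(a) covers ∅
4(x) covers 2:x
5(x) covers 4:x
floor of heap: 0:x, 3:a
completions by unplaced set U, small U first (add the entries for U minus each lowest piece of U):
  |U|=1: {3}:1  {5}:1
  |U|=2: {3,5}:2  {4,5}:1
  |U|=3: {2,4,5}:1  {3,4,5}:3
  |U|=4: {1,2,4,5}:1  {2,3,4,5}:4
  start at 0(x): 5
  start at 3(a): 1
sum over floor = 6

6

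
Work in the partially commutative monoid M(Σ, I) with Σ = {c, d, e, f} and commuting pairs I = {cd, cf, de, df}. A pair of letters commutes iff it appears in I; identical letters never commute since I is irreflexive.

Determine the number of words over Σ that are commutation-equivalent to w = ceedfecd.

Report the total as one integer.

28

#0=c has no predecessor
#1=e depends on [0:c]
#2=e depends on [1:e]
#3=d has no predecessor
#4=f depends on [2:e]
#5=e depends on [4:f]
#6=c depends on [5:e]
#7=d depends on [3:d]
sources: [0:c, 3:d]
N(rest) = Σ N(rest − s) over sources s of rest; N(one piece) = 1:
  size 1 → [6]=1  [7]=1
  size 2 → [3,7]=1  [5,6]=1  [6,7]=2
  size 3 → [3,6,7]=3  [4,5,6]=1  [5,6,7]=3
  size 4 → [2,4,5,6]=1  [3,5,6,7]=6  [4,5,6,7]=4
  size 5 → [1,2,4,5,6]=1  [2,4,5,6,7]=5  [3,4,5,6,7]=10
  size 6 → [0,1,2,4,5,6]=1  [1,2,4,5,6,7]=6  [2,3,4,5,6,7]=15
  first=0(c) contributes 21
  first=3(d) contributes 7
|[w]| = 28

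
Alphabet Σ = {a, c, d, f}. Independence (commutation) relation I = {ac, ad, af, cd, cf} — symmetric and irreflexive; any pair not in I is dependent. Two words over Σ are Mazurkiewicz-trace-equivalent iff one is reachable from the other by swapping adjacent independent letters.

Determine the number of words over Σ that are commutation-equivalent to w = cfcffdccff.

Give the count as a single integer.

#0=c has no predecessor
#1=f has no predecessor
#2=c depends on [0:c]
#3=f depends on [1:f]
#4=f depends on [3:f]
#5=d depends on [4:f]
#6=c depends on [2:c]
#7=c depends on [6:c]
#8=f depends on [5:d]
#9=f depends on [8:f]
sources: [0:c, 1:f]
N(rest) = Σ N(rest − s) over sources s of rest; N(one piece) = 1:
  size 1 → [7]=1  [9]=1
  size 2 → [6,7]=1  [7,9]=2  [8,9]=1
  size 3 → [2,6,7]=1  [5,8,9]=1  [6,7,9]=3  [7,8,9]=3
  size 4 → [0,2,6,7]=1  [2,6,7,9]=4  [4,5,8,9]=1  [5,7,8,9]=4  [6,7,8,9]=6
  size 5 → [0,2,6,7,9]=5  [2,6,7,8,9]=10  [3,4,5,8,9]=1  [4,5,7,8,9]=5  [5,6,7,8,9]=10
  size 6 → [0,2,6,7,8,9]=15  [1,3,4,5,8,9]=1  [2,5,6,7,8,9]=20  [3,4,5,7,8,9]=6  [4,5,6,7,8,9]=15
  size 7 → [0,2,5,6,7,8,9]=35  [1,3,4,5,7,8,9]=7  [2,4,5,6,7,8,9]=35  [3,4,5,6,7,8,9]=21
  size 8 → [0,2,4,5,6,7,8,9]=70  [1,3,4,5,6,7,8,9]=28  [2,3,4,5,6,7,8,9]=56
  first=0(c) contributes 84
  first=1(f) contributes 126
|[w]| = 210

210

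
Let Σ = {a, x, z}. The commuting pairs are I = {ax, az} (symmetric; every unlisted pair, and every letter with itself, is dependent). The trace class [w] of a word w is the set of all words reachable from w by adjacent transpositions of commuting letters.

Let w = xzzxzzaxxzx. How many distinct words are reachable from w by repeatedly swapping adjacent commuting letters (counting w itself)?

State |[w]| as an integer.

11

0(x) covers ∅
1(z) covers 0:x
2(z) covers 1:z
3(x) covers 2:z
4(z) covers 3:x
5(z) covers 4:z
6(a) covers ∅
7(x) covers 5:z
8(x) covers 7:x
9(z) covers 8:x
10(x) covers 9:z
floor of heap: 0:x, 6:a
completions by unplaced set U, small U first (add the entries for U minus each lowest piece of U):
  |U|=1: {6}:1  {10}:1
  |U|=2: {6,10}:2  {9,10}:1
  |U|=3: {6,9,10}:3  {8,9,10}:1
  |U|=4: {6,8,9,10}:4  {7,8,9,10}:1
  |U|=5: {5,7,8,9,10}:1  {6,7,8,9,10}:5
  |U|=6: {4,5,7,8,9,10}:1  {5,6,7,8,9,10}:6
  |U|=7: {3,4,5,7,8,9,10}:1  {4,5,6,7,8,9,10}:7
  |U|=8: {2,3,4,5,7,8,9,10}:1  {3,4,5,6,7,8,9,10}:8
  |U|=9: {1,2,3,4,5,7,8,9,10}:1  {2,3,4,5,6,7,8,9,10}:9
  start at 0(x): 10
  start at 6(a): 1
sum over floor = 11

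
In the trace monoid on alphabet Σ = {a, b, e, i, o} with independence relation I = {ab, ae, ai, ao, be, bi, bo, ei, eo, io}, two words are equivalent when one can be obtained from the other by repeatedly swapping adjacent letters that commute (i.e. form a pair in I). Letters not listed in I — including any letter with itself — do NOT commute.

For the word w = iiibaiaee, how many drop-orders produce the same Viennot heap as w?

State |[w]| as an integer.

drop 0:i onto floor
drop 1:i onto {0:i}
drop 2:i onto {1:i}
drop 3:b onto floor
drop 4:a onto floor
drop 5:i onto {2:i}
drop 6:a onto {4:a}
drop 7:e onto floor
drop 8:e onto {7:e}
ground layer = {0:i, 3:b, 4:a, 7:e}
drop-orders for the pieces not yet dropped (sum over which currently-grounded one goes next):
  1 to go: {3} 1  {5} 1  {6} 1  {8} 1
  2 to go: {2,5} 1  {3,5} 2  {3,6} 2  {3,8} 2  {4,6} 1  {5,6} 2  {5,8} 2  {6,8} 2  {7,8} 1
  3 to go: {1,2,5} 1  {2,3,5} 3  {2,5,6} 3  {2,5,8} 3  {3,4,6} 3  {3,5,6} 6  {3,5,8} 6  {3,6,8} 6  {3,7,8} 3  {4,5,6} 3  {4,6,8} 3  {5,6,8} 6  {5,7,8} 3  {6,7,8} 3
  4 to go: {0,1,2,5} 1  {1,2,3,5} 4  {1,2,5,6} 4  {1,2,5,8} 4  {2,3,5,6} 12  {2,3,5,8} 12  {2,4,5,6} 6  {2,5,6,8} 12  {2,5,7,8} 6  {3,4,5,6} 12  {3,4,6,8} 12  {3,5,6,8} 24  {3,5,7,8} 12  {3,6,7,8} 12  {4,5,6,8} 12  {4,6,7,8} 6  {5,6,7,8} 12
  5 to go: {0,1,2,3,5} 5  {0,1,2,5,6} 5  {0,1,2,5,8} 5  {1,2,3,5,6} 20  {1,2,3,5,8} 20  {1,2,4,5,6} 10  {1,2,5,6,8} 20  {1,2,5,7,8} 10  {2,3,4,5,6} 30  {2,3,5,6,8} 60  {2,3,5,7,8} 30  {2,4,5,6,8} 30  {2,5,6,7,8} 30  {3,4,5,6,8} 60  {3,4,6,7,8} 30  {3,5,6,7,8} 60  {4,5,6,7,8} 30
  6 to go: {0,1,2,3,5,6} 30  {0,1,2,3,5,8} 30  {0,1,2,4,5,6} 15  {0,1,2,5,6,8} 30  {0,1,2,5,7,8} 15  {1,2,3,4,5,6} 60  {1,2,3,5,6,8} 120  {1,2,3,5,7,8} 60  {1,2,4,5,6,8} 60  {1,2,5,6,7,8} 60  {2,3,4,5,6,8} 180  {2,3,5,6,7,8} 180  {2,4,5,6,7,8} 90  {3,4,5,6,7,8} 180
  7 to go: {0,1,2,3,4,5,6} 105  {0,1,2,3,5,6,8} 210  {0,1,2,3,5,7,8} 105  {0,1,2,4,5,6,8} 105  {0,1,2,5,6,7,8} 105  {1,2,3,4,5,6,8} 420  {1,2,3,5,6,7,8} 420  {1,2,4,5,6,7,8} 210  {2,3,4,5,6,7,8} 630
  if 0:i drops first: 1680 orders
  if 3:b drops first: 420 orders
  if 4:a drops first: 840 orders
  if 7:e drops first: 840 orders
heap linearizations: 3780

3780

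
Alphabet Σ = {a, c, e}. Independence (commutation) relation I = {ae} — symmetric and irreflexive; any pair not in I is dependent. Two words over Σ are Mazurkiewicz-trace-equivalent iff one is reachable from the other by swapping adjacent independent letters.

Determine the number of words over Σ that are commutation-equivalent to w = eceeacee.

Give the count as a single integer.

3

drop 0:e onto floor
drop 1:c onto {0:e}
drop 2:e onto {1:c}
drop 3:e onto {2:e}
drop 4:a onto {1:c}
drop 5:c onto {3:e, 4:a}
drop 6:e onto {5:c}
drop 7:e onto {6:e}
ground layer = {0:e}
drop-orders for the pieces not yet dropped (sum over which currently-grounded one goes next):
  1 to go: {7} 1
  2 to go: {6,7} 1
  3 to go: {5,6,7} 1
  4 to go: {3,5,6,7} 1  {4,5,6,7} 1
  5 to go: {2,3,5,6,7} 1  {3,4,5,6,7} 2
  6 to go: {2,3,4,5,6,7} 3
  if 0:e drops first: 3 orders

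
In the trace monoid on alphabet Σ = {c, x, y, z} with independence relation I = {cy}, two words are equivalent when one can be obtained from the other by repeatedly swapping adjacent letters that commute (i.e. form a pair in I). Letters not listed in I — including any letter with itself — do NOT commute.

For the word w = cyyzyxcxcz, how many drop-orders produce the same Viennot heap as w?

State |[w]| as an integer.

piece 0:c — minimal
piece 1:y — minimal
piece 2:y rests on {1:y}
piece 3:z rests on {0:c, 2:y}
piece 4:y rests on {3:z}
piece 5:x rests on {4:y}
piece 6:c rests on {5:x}
piece 7:x rests on {6:c}
piece 8:c rests on {7:x}
piece 9:z rests on {8:c}
minimal pieces: {0:c, 1:y}
ways to finish when only these pieces remain (= sum over removing one remaining piece with nothing left below it):
  1 left: {9}→1
  2 left: {8,9}→1
  3 left: {7,8,9}→1
  4 left: {6,7,8,9}→1
  5 left: {5,6,7,8,9}→1
  6 left: {4,5,6,7,8,9}→1
  7 left: {3,4,5,6,7,8,9}→1
  8 left: {0,3,4,5,6,7,8,9}→1  {2,3,4,5,6,7,8,9}→1
  placing 0:c first → 1 extensions
  placing 1:y first → 2 extensions
total linear extensions = 3

3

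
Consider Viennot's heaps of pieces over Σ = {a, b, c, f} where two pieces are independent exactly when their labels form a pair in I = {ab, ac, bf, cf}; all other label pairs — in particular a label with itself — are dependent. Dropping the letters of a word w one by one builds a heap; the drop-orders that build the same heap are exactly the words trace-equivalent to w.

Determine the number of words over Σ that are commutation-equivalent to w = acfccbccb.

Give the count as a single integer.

36

#0=a has no predecessor
#1=c has no predecessor
#2=f depends on [0:a]
#3=c depends on [1:c]
#4=c depends on [3:c]
#5=b depends on [4:c]
#6=c depends on [5:b]
#7=c depends on [6:c]
#8=b depends on [7:c]
sources: [0:a, 1:c]
N(rest) = Σ N(rest − s) over sources s of rest; N(one piece) = 1:
  size 1 → [2]=1  [8]=1
  size 2 → [0,2]=1  [2,8]=2  [7,8]=1
  size 3 → [0,2,8]=3  [2,7,8]=3  [6,7,8]=1
  size 4 → [0,2,7,8]=6  [2,6,7,8]=4  [5,6,7,8]=1
  size 5 → [0,2,6,7,8]=10  [2,5,6,7,8]=5  [4,5,6,7,8]=1
  size 6 → [0,2,5,6,7,8]=15  [2,4,5,6,7,8]=6  [3,4,5,6,7,8]=1
  size 7 → [0,2,4,5,6,7,8]=21  [1,3,4,5,6,7,8]=1  [2,3,4,5,6,7,8]=7
  first=0(a) contributes 8
  first=1(c) contributes 28
|[w]| = 36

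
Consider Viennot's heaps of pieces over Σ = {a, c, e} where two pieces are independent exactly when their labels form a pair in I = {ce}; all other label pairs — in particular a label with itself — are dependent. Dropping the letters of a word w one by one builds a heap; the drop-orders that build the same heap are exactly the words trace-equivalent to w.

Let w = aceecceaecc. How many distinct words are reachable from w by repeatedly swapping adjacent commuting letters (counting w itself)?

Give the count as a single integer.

60

0(a) covers ∅
1(c) covers 0:a
2(e) covers 0:a
3(e) covers 2:e
4(c) covers 1:c
5(c) covers 4:c
6(e) covers 3:e
7(a) covers 5:c, 6:e
8(e) covers 7:a
9(c) covers 7:a
10(c) covers 9:c
floor of heap: 0:a
completions by unplaced set U, small U first (add the entries for U minus each lowest piece of U):
  |U|=1: {8}:1  {10}:1
  |U|=2: {8,10}:2  {9,10}:1
  |U|=3: {8,9,10}:3
  |U|=4: {7,8,9,10}:3
  |U|=5: {5,7,8,9,10}:3  {6,7,8,9,10}:3
  |U|=6: {3,6,7,8,9,10}:3  {4,5,7,8,9,10}:3  {5,6,7,8,9,10}:6
  |U|=7: {1,4,5,7,8,9,10}:3  {2,3,6,7,8,9,10}:3  {3,5,6,7,8,9,10}:9  {4,5,6,7,8,9,10}:9
  |U|=8: {1,4,5,6,7,8,9,10}:12  {2,3,5,6,7,8,9,10}:12  {3,4,5,6,7,8,9,10}:18
  |U|=9: {1,3,4,5,6,7,8,9,10}:30  {2,3,4,5,6,7,8,9,10}:30
  start at 0(a): 60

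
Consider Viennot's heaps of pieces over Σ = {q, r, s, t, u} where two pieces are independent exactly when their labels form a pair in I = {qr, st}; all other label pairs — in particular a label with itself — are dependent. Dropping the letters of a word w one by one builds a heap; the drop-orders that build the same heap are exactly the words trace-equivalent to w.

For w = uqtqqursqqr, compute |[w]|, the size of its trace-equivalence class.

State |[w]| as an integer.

3

piece 0:u — minimal
piece 1:q rests on {0:u}
piece 2:t rests on {1:q}
piece 3:q rests on {2:t}
piece 4:q rests on {3:q}
piece 5:u rests on {4:q}
piece 6:r rests on {5:u}
piece 7:s rests on {6:r}
piece 8:q rests on {7:s}
piece 9:q rests on {8:q}
piece 10:r rests on {7:s}
minimal pieces: {0:u}
ways to finish when only these pieces remain (= sum over removing one remaining piece with nothing left below it):
  1 left: {9}→1  {10}→1
  2 left: {8,9}→1  {9,10}→2
  3 left: {8,9,10}→3
  4 left: {7,8,9,10}→3
  5 left: {6,7,8,9,10}→3
  6 left: {5,6,7,8,9,10}→3
  7 left: {4,5,6,7,8,9,10}→3
  8 left: {3,4,5,6,7,8,9,10}→3
  9 left: {2,3,4,5,6,7,8,9,10}→3
  placing 0:u first → 3 extensions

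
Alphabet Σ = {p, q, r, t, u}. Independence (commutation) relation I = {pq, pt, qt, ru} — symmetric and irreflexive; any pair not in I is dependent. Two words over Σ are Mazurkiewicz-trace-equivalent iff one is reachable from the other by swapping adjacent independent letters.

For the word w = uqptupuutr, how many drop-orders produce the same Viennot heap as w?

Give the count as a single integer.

6

0(u) covers ∅
1(q) covers 0:u
2(p) covers 0:u
3(t) covers 0:u
4(u) covers 1:q, 2:p, 3:t
5(p) covers 4:u
6(u) covers 5:p
7(u) covers 6:u
8(t) covers 7:u
9(r) covers 8:t
floor of heap: 0:u
completions by unplaced set U, small U first (add the entries for U minus each lowest piece of U):
  |U|=1: {9}:1
  |U|=2: {8,9}:1
  |U|=3: {7,8,9}:1
  |U|=4: {6,7,8,9}:1
  |U|=5: {5,6,7,8,9}:1
  |U|=6: {4,5,6,7,8,9}:1
  |U|=7: {1,4,5,6,7,8,9}:1  {2,4,5,6,7,8,9}:1  {3,4,5,6,7,8,9}:1
  |U|=8: {1,2,4,5,6,7,8,9}:2  {1,3,4,5,6,7,8,9}:2  {2,3,4,5,6,7,8,9}:2
  start at 0(u): 6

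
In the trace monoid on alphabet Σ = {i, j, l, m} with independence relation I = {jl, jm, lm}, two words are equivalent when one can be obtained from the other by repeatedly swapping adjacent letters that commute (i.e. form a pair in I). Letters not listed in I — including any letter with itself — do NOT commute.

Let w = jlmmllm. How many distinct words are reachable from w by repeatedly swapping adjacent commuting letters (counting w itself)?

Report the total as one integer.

#0=j has no predecessor
#1=l has no predecessor
#2=m has no predecessor
#3=m depends on [2:m]
#4=l depends on [1:l]
#5=l depends on [4:l]
#6=m depends on [3:m]
sources: [0:j, 1:l, 2:m]
N(rest) = Σ N(rest − s) over sources s of rest; N(one piece) = 1:
  size 1 → [0]=1  [5]=1  [6]=1
  size 2 → [0,5]=2  [0,6]=2  [3,6]=1  [4,5]=1  [5,6]=2
  size 3 → [0,3,6]=3  [0,4,5]=3  [0,5,6]=6  [1,4,5]=1  [2,3,6]=1  [3,5,6]=3  [4,5,6]=3
  size 4 → [0,1,4,5]=4  [0,2,3,6]=4  [0,3,5,6]=12  [0,4,5,6]=12  [1,4,5,6]=4  [2,3,5,6]=4  [3,4,5,6]=6
  size 5 → [0,1,4,5,6]=20  [0,2,3,5,6]=20  [0,3,4,5,6]=30  [1,3,4,5,6]=10  [2,3,4,5,6]=10
  first=0(j) contributes 20
  first=1(l) contributes 60
  first=2(m) contributes 60
|[w]| = 140

140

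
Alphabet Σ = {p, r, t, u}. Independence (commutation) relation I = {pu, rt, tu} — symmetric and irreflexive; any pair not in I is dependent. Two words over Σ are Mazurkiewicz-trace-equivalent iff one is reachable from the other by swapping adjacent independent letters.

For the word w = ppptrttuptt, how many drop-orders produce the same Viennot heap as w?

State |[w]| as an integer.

drop 0:p onto floor
drop 1:p onto {0:p}
drop 2:p onto {1:p}
drop 3:t onto {2:p}
drop 4:r onto {2:p}
drop 5:t onto {3:t}
drop 6:t onto {5:t}
drop 7:u onto {4:r}
drop 8:p onto {4:r, 6:t}
drop 9:t onto {8:p}
drop 10:t onto {9:t}
ground layer = {0:p}
drop-orders for the pieces not yet dropped (sum over which currently-grounded one goes next):
  1 to go: {7} 1  {10} 1
  2 to go: {7,10} 2  {9,10} 1
  3 to go: {7,9,10} 3  {8,9,10} 1
  4 to go: {6,8,9,10} 1  {7,8,9,10} 4
  5 to go: {4,7,8,9,10} 4  {5,6,8,9,10} 1  {6,7,8,9,10} 5
  6 to go: {3,5,6,8,9,10} 1  {4,6,7,8,9,10} 9  {5,6,7,8,9,10} 6
  7 to go: {3,5,6,7,8,9,10} 7  {4,5,6,7,8,9,10} 15
  8 to go: {3,4,5,6,7,8,9,10} 22
  9 to go: {2,3,4,5,6,7,8,9,10} 22
  if 0:p drops first: 22 orders

22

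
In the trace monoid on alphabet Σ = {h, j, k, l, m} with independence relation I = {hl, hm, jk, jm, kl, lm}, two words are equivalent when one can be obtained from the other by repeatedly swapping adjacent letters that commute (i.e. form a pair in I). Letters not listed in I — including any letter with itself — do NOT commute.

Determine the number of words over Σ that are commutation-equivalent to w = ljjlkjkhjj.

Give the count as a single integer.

#0=l has no predecessor
#1=j depends on [0:l]
#2=j depends on [1:j]
#3=l depends on [2:j]
#4=k has no predecessor
#5=j depends on [3:l]
#6=k depends on [4:k]
#7=h depends on [5:j, 6:k]
#8=j depends on [7:h]
#9=j depends on [8:j]
sources: [0:l, 4:k]
N(rest) = Σ N(rest − s) over sources s of rest; N(one piece) = 1:
  size 1 → [9]=1
  size 2 → [8,9]=1
  size 3 → [7,8,9]=1
  size 4 → [5,7,8,9]=1  [6,7,8,9]=1
  size 5 → [3,5,7,8,9]=1  [4,6,7,8,9]=1  [5,6,7,8,9]=2
  size 6 → [2,3,5,7,8,9]=1  [3,5,6,7,8,9]=3  [4,5,6,7,8,9]=3
  size 7 → [1,2,3,5,7,8,9]=1  [2,3,5,6,7,8,9]=4  [3,4,5,6,7,8,9]=6
  size 8 → [0,1,2,3,5,7,8,9]=1  [1,2,3,5,6,7,8,9]=5  [2,3,4,5,6,7,8,9]=10
  first=0(l) contributes 15
  first=4(k) contributes 6
|[w]| = 21

21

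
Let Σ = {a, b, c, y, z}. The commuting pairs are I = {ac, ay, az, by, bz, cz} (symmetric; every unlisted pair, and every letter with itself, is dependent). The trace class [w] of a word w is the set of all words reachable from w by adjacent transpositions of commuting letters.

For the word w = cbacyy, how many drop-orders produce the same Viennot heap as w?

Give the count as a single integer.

piece 0:c — minimal
piece 1:b rests on {0:c}
piece 2:a rests on {1:b}
piece 3:c rests on {1:b}
piece 4:y rests on {3:c}
piece 5:y rests on {4:y}
minimal pieces: {0:c}
ways to finish when only these pieces remain (= sum over removing one remaining piece with nothing left below it):
  1 left: {2}→1  {5}→1
  2 left: {2,5}→2  {4,5}→1
  3 left: {2,4,5}→3  {3,4,5}→1
  4 left: {2,3,4,5}→4
  placing 0:c first → 4 extensions

4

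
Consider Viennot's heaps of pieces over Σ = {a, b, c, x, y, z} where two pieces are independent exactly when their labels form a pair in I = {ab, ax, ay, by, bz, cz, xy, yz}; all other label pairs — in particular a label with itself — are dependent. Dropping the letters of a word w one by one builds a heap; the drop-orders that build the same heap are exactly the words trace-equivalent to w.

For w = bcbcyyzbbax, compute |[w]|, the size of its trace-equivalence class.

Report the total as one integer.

#0=b has no predecessor
#1=c depends on [0:b]
#2=b depends on [1:c]
#3=c depends on [2:b]
#4=y depends on [3:c]
#5=y depends on [4:y]
#6=z has no predecessor
#7=b depends on [3:c]
#8=b depends on [7:b]
#9=a depends on [3:c, 6:z]
#10=x depends on [6:z, 8:b]
sources: [0:b, 6:z]
N(rest) = Σ N(rest − s) over sources s of rest; N(one piece) = 1:
  size 1 → [5]=1  [9]=1  [10]=1
  size 2 → [4,5]=1  [5,9]=2  [5,10]=2  [8,10]=1  [9,10]=2
  size 3 → [4,5,9]=3  [4,5,10]=3  [5,8,10]=3  [5,9,10]=6  [6,9,10]=2  [7,8,10]=1  [8,9,10]=3
  size 4 → [4,5,8,10]=6  [4,5,9,10]=12  [5,6,9,10]=8  [5,7,8,10]=4  [5,8,9,10]=12  [6,8,9,10]=5  [7,8,9,10]=4
  size 5 → [4,5,6,9,10]=20  [4,5,7,8,10]=10  [4,5,8,9,10]=30  [5,6,8,9,10]=25  [5,7,8,9,10]=20  [6,7,8,9,10]=9
  size 6 → [4,5,6,8,9,10]=75  [4,5,7,8,9,10]=60  [5,6,7,8,9,10]=54
  size 7 → [3,4,5,7,8,9,10]=60  [4,5,6,7,8,9,10]=189
  size 8 → [2,3,4,5,7,8,9,10]=60  [3,4,5,6,7,8,9,10]=249
  size 9 → [1,2,3,4,5,7,8,9,10]=60  [2,3,4,5,6,7,8,9,10]=309
  first=0(b) contributes 369
  first=6(z) contributes 60
|[w]| = 429

429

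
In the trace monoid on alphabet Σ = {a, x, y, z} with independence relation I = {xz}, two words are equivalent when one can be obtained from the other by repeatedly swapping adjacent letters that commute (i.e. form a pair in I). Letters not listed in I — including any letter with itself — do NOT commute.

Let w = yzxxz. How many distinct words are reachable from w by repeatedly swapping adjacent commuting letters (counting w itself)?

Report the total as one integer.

6

piece 0:y — minimal
piece 1:z rests on {0:y}
piece 2:x rests on {0:y}
piece 3:x rests on {2:x}
piece 4:z rests on {1:z}
minimal pieces: {0:y}
ways to finish when only these pieces remain (= sum over removing one remaining piece with nothing left below it):
  1 left: {3}→1  {4}→1
  2 left: {1,4}→1  {2,3}→1  {3,4}→2
  3 left: {1,3,4}→3  {2,3,4}→3
  placing 0:y first → 6 extensions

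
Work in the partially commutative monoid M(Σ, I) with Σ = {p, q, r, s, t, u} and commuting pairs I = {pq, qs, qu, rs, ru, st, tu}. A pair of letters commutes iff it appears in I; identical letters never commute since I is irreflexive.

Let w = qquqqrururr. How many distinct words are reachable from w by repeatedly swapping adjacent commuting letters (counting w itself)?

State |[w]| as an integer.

165

#0=q has no predecessor
#1=q depends on [0:q]
#2=u has no predecessor
#3=q depends on [1:q]
#4=q depends on [3:q]
#5=r depends on [4:q]
#6=u depends on [2:u]
#7=r depends on [5:r]
#8=u depends on [6:u]
#9=r depends on [7:r]
#10=r depends on [9:r]
sources: [0:q, 2:u]
N(rest) = Σ N(rest − s) over sources s of rest; N(one piece) = 1:
  size 1 → [8]=1  [10]=1
  size 2 → [6,8]=1  [8,10]=2  [9,10]=1
  size 3 → [2,6,8]=1  [6,8,10]=3  [7,9,10]=1  [8,9,10]=3
  size 4 → [2,6,8,10]=4  [5,7,9,10]=1  [6,8,9,10]=6  [7,8,9,10]=4
  size 5 → [2,6,8,9,10]=10  [4,5,7,9,10]=1  [5,7,8,9,10]=5  [6,7,8,9,10]=10
  size 6 → [2,6,7,8,9,10]=20  [3,4,5,7,9,10]=1  [4,5,7,8,9,10]=6  [5,6,7,8,9,10]=15
  size 7 → [1,3,4,5,7,9,10]=1  [2,5,6,7,8,9,10]=35  [3,4,5,7,8,9,10]=7  [4,5,6,7,8,9,10]=21
  size 8 → [0,1,3,4,5,7,9,10]=1  [1,3,4,5,7,8,9,10]=8  [2,4,5,6,7,8,9,10]=56  [3,4,5,6,7,8,9,10]=28
  size 9 → [0,1,3,4,5,7,8,9,10]=9  [1,3,4,5,6,7,8,9,10]=36  [2,3,4,5,6,7,8,9,10]=84
  first=0(q) contributes 120
  first=2(u) contributes 45
|[w]| = 165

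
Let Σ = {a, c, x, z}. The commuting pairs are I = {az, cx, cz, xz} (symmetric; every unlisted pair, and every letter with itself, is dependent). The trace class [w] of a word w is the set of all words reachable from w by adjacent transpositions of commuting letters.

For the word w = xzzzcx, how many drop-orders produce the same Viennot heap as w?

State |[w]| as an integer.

60

0(x) covers ∅
1(z) covers ∅
2(z) covers 1:z
3(z) covers 2:z
4(c) covers ∅
5(x) covers 0:x
floor of heap: 0:x, 1:z, 4:c
completions by unplaced set U, small U first (add the entries for U minus each lowest piece of U):
  |U|=1: {3}:1  {4}:1  {5}:1
  |U|=2: {0,5}:1  {2,3}:1  {3,4}:2  {3,5}:2  {4,5}:2
  |U|=3: {0,3,5}:3  {0,4,5}:3  {1,2,3}:1  {2,3,4}:3  {2,3,5}:3  {3,4,5}:6
  |U|=4: {0,2,3,5}:6  {0,3,4,5}:12  {1,2,3,4}:4  {1,2,3,5}:4  {2,3,4,5}:12
  start at 0(x): 20
  start at 1(z): 30
  start at 4(c): 10
sum over floor = 60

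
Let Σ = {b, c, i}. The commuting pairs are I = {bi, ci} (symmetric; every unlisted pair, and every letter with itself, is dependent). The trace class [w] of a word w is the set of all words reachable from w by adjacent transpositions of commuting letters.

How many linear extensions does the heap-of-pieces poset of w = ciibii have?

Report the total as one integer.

drop 0:c onto floor
drop 1:i onto floor
drop 2:i onto {1:i}
drop 3:b onto {0:c}
drop 4:i onto {2:i}
drop 5:i onto {4:i}
ground layer = {0:c, 1:i}
drop-orders for the pieces not yet dropped (sum over which currently-grounded one goes next):
  1 to go: {3} 1  {5} 1
  2 to go: {0,3} 1  {3,5} 2  {4,5} 1
  3 to go: {0,3,5} 3  {2,4,5} 1  {3,4,5} 3
  4 to go: {0,3,4,5} 6  {1,2,4,5} 1  {2,3,4,5} 4
  if 0:c drops first: 5 orders
  if 1:i drops first: 10 orders
heap linearizations: 15

15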